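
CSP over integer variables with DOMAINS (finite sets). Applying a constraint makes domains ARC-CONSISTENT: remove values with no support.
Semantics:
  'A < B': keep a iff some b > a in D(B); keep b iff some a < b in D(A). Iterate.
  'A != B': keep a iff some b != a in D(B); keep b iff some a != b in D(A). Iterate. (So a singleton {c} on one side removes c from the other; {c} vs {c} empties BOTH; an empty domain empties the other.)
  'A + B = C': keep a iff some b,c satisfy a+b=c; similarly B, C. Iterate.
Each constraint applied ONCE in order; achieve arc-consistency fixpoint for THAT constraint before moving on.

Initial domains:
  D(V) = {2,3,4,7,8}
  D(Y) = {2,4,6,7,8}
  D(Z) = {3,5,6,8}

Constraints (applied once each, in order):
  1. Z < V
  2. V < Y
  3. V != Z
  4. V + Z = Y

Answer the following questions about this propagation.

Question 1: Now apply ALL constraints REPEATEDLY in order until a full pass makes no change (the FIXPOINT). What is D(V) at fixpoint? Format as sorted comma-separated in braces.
pass 0 (initial): D(V)={2,3,4,7,8}
pass 1: V {2,3,4,7,8}->{4}; Y {2,4,6,7,8}->{7}; Z {3,5,6,8}->{3}
pass 2: no change
Fixpoint after 2 passes: D(V) = {4}

Answer: {4}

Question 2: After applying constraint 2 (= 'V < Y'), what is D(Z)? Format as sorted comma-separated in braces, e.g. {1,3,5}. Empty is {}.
Answer: {3,5,6}

Derivation:
Constraint 1 (Z < V) on D(Z)={3,5,6,8} D(V)={2,3,4,7,8}: Z {3,5,6,8}->{3,5,6}; V {2,3,4,7,8}->{4,7,8}
Constraint 2 (V < Y) on D(V)={4,7,8} D(Y)={2,4,6,7,8}: V {4,7,8}->{4,7}; Y {2,4,6,7,8}->{6,7,8}
So after constraint 2: D(Z) = {3,5,6}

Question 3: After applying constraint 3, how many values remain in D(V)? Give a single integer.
Answer: 2

Derivation:
Constraint 1 (Z < V) on D(Z)={3,5,6,8} D(V)={2,3,4,7,8}: Z {3,5,6,8}->{3,5,6}; V {2,3,4,7,8}->{4,7,8}
Constraint 2 (V < Y) on D(V)={4,7,8} D(Y)={2,4,6,7,8}: V {4,7,8}->{4,7}; Y {2,4,6,7,8}->{6,7,8}
Constraint 3 (V != Z) on D(V)={4,7} D(Z)={3,5,6}: no change
So after constraint 3: D(V)={4,7}, size = 2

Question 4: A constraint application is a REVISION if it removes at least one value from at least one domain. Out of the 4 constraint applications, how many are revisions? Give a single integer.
Answer: 3

Derivation:
Constraint 1 (Z < V) on D(Z)={3,5,6,8} D(V)={2,3,4,7,8}: Z {3,5,6,8}->{3,5,6}; V {2,3,4,7,8}->{4,7,8} => REVISION
Constraint 2 (V < Y) on D(V)={4,7,8} D(Y)={2,4,6,7,8}: V {4,7,8}->{4,7}; Y {2,4,6,7,8}->{6,7,8} => REVISION
Constraint 3 (V != Z) on D(V)={4,7} D(Z)={3,5,6}: no change => not a revision
Constraint 4 (V + Z = Y) on D(V)={4,7} D(Z)={3,5,6} D(Y)={6,7,8}: V {4,7}->{4}; Z {3,5,6}->{3}; Y {6,7,8}->{7} => REVISION
Total revisions = 3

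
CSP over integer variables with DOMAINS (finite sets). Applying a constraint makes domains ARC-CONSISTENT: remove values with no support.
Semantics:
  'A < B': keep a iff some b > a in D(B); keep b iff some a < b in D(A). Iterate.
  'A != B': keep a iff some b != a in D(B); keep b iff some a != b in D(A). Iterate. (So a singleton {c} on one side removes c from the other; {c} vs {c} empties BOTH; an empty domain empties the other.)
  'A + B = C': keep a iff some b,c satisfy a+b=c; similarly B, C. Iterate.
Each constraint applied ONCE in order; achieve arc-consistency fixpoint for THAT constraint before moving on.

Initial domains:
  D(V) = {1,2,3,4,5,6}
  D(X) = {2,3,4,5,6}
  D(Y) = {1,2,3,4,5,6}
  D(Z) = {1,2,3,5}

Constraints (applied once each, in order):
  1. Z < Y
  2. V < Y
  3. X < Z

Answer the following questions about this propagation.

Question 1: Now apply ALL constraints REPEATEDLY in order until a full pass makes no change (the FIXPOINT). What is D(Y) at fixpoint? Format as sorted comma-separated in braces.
pass 0 (initial): D(Y)={1,2,3,4,5,6}
pass 1: V {1,2,3,4,5,6}->{1,2,3,4,5}; X {2,3,4,5,6}->{2,3,4}; Y {1,2,3,4,5,6}->{2,3,4,5,6}; Z {1,2,3,5}->{3,5}
pass 2: Y {2,3,4,5,6}->{4,5,6}
pass 3: no change
Fixpoint after 3 passes: D(Y) = {4,5,6}

Answer: {4,5,6}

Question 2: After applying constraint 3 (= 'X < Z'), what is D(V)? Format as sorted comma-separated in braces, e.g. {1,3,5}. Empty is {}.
Answer: {1,2,3,4,5}

Derivation:
Constraint 1 (Z < Y) on D(Z)={1,2,3,5} D(Y)={1,2,3,4,5,6}: Y {1,2,3,4,5,6}->{2,3,4,5,6}
Constraint 2 (V < Y) on D(V)={1,2,3,4,5,6} D(Y)={2,3,4,5,6}: V {1,2,3,4,5,6}->{1,2,3,4,5}
Constraint 3 (X < Z) on D(X)={2,3,4,5,6} D(Z)={1,2,3,5}: X {2,3,4,5,6}->{2,3,4}; Z {1,2,3,5}->{3,5}
So after constraint 3: D(V) = {1,2,3,4,5}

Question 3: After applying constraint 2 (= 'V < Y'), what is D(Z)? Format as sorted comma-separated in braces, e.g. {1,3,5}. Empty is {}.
Constraint 1 (Z < Y) on D(Z)={1,2,3,5} D(Y)={1,2,3,4,5,6}: Y {1,2,3,4,5,6}->{2,3,4,5,6}
Constraint 2 (V < Y) on D(V)={1,2,3,4,5,6} D(Y)={2,3,4,5,6}: V {1,2,3,4,5,6}->{1,2,3,4,5}
So after constraint 2: D(Z) = {1,2,3,5}

Answer: {1,2,3,5}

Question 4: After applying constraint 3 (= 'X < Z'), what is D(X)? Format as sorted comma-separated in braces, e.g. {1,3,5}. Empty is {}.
Answer: {2,3,4}

Derivation:
Constraint 1 (Z < Y) on D(Z)={1,2,3,5} D(Y)={1,2,3,4,5,6}: Y {1,2,3,4,5,6}->{2,3,4,5,6}
Constraint 2 (V < Y) on D(V)={1,2,3,4,5,6} D(Y)={2,3,4,5,6}: V {1,2,3,4,5,6}->{1,2,3,4,5}
Constraint 3 (X < Z) on D(X)={2,3,4,5,6} D(Z)={1,2,3,5}: X {2,3,4,5,6}->{2,3,4}; Z {1,2,3,5}->{3,5}
So after constraint 3: D(X) = {2,3,4}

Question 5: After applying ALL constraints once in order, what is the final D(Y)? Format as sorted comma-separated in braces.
Answer: {2,3,4,5,6}

Derivation:
Constraint 1 (Z < Y) on D(Z)={1,2,3,5} D(Y)={1,2,3,4,5,6}: Y {1,2,3,4,5,6}->{2,3,4,5,6}
Constraint 2 (V < Y) on D(V)={1,2,3,4,5,6} D(Y)={2,3,4,5,6}: V {1,2,3,4,5,6}->{1,2,3,4,5}
Constraint 3 (X < Z) on D(X)={2,3,4,5,6} D(Z)={1,2,3,5}: X {2,3,4,5,6}->{2,3,4}; Z {1,2,3,5}->{3,5}
So after all 3 constraints: D(Y) = {2,3,4,5,6}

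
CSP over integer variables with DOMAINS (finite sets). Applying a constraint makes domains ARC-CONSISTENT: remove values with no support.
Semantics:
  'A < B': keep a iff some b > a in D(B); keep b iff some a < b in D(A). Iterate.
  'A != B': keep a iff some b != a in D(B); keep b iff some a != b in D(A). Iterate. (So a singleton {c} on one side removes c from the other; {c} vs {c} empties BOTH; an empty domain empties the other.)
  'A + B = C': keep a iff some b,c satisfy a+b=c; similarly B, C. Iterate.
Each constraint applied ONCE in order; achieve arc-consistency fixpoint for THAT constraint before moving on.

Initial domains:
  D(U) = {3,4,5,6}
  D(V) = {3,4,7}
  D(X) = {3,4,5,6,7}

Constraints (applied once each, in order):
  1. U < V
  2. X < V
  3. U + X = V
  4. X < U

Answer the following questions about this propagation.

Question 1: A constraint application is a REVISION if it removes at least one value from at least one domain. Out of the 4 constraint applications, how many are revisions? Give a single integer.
Constraint 1 (U < V) on D(U)={3,4,5,6} D(V)={3,4,7}: V {3,4,7}->{4,7} => REVISION
Constraint 2 (X < V) on D(X)={3,4,5,6,7} D(V)={4,7}: X {3,4,5,6,7}->{3,4,5,6} => REVISION
Constraint 3 (U + X = V) on D(U)={3,4,5,6} D(X)={3,4,5,6} D(V)={4,7}: U {3,4,5,6}->{3,4}; X {3,4,5,6}->{3,4}; V {4,7}->{7} => REVISION
Constraint 4 (X < U) on D(X)={3,4} D(U)={3,4}: X {3,4}->{3}; U {3,4}->{4} => REVISION
Total revisions = 4

Answer: 4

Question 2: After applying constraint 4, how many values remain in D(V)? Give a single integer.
Answer: 1

Derivation:
Constraint 1 (U < V) on D(U)={3,4,5,6} D(V)={3,4,7}: V {3,4,7}->{4,7}
Constraint 2 (X < V) on D(X)={3,4,5,6,7} D(V)={4,7}: X {3,4,5,6,7}->{3,4,5,6}
Constraint 3 (U + X = V) on D(U)={3,4,5,6} D(X)={3,4,5,6} D(V)={4,7}: U {3,4,5,6}->{3,4}; X {3,4,5,6}->{3,4}; V {4,7}->{7}
Constraint 4 (X < U) on D(X)={3,4} D(U)={3,4}: X {3,4}->{3}; U {3,4}->{4}
So after constraint 4: D(V)={7}, size = 1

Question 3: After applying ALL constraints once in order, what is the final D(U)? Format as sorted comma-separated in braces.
Answer: {4}

Derivation:
Constraint 1 (U < V) on D(U)={3,4,5,6} D(V)={3,4,7}: V {3,4,7}->{4,7}
Constraint 2 (X < V) on D(X)={3,4,5,6,7} D(V)={4,7}: X {3,4,5,6,7}->{3,4,5,6}
Constraint 3 (U + X = V) on D(U)={3,4,5,6} D(X)={3,4,5,6} D(V)={4,7}: U {3,4,5,6}->{3,4}; X {3,4,5,6}->{3,4}; V {4,7}->{7}
Constraint 4 (X < U) on D(X)={3,4} D(U)={3,4}: X {3,4}->{3}; U {3,4}->{4}
So after all 4 constraints: D(U) = {4}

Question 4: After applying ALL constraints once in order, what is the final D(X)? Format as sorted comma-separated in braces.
Constraint 1 (U < V) on D(U)={3,4,5,6} D(V)={3,4,7}: V {3,4,7}->{4,7}
Constraint 2 (X < V) on D(X)={3,4,5,6,7} D(V)={4,7}: X {3,4,5,6,7}->{3,4,5,6}
Constraint 3 (U + X = V) on D(U)={3,4,5,6} D(X)={3,4,5,6} D(V)={4,7}: U {3,4,5,6}->{3,4}; X {3,4,5,6}->{3,4}; V {4,7}->{7}
Constraint 4 (X < U) on D(X)={3,4} D(U)={3,4}: X {3,4}->{3}; U {3,4}->{4}
So after all 4 constraints: D(X) = {3}

Answer: {3}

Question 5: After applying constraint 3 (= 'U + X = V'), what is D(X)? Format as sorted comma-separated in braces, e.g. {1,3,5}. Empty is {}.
Answer: {3,4}

Derivation:
Constraint 1 (U < V) on D(U)={3,4,5,6} D(V)={3,4,7}: V {3,4,7}->{4,7}
Constraint 2 (X < V) on D(X)={3,4,5,6,7} D(V)={4,7}: X {3,4,5,6,7}->{3,4,5,6}
Constraint 3 (U + X = V) on D(U)={3,4,5,6} D(X)={3,4,5,6} D(V)={4,7}: U {3,4,5,6}->{3,4}; X {3,4,5,6}->{3,4}; V {4,7}->{7}
So after constraint 3: D(X) = {3,4}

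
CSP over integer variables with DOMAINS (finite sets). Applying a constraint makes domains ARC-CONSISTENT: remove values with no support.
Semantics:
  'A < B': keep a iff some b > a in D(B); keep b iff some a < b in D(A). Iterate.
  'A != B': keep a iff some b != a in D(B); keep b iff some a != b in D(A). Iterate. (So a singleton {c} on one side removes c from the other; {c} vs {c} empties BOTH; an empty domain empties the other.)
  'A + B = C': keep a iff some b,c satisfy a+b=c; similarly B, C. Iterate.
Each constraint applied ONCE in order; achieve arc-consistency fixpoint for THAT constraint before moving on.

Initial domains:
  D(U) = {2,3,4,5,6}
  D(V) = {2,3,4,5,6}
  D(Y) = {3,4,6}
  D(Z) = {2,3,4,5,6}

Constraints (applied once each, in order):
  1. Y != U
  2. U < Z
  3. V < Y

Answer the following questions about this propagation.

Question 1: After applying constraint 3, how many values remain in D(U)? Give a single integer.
Answer: 4

Derivation:
Constraint 1 (Y != U) on D(Y)={3,4,6} D(U)={2,3,4,5,6}: no change
Constraint 2 (U < Z) on D(U)={2,3,4,5,6} D(Z)={2,3,4,5,6}: U {2,3,4,5,6}->{2,3,4,5}; Z {2,3,4,5,6}->{3,4,5,6}
Constraint 3 (V < Y) on D(V)={2,3,4,5,6} D(Y)={3,4,6}: V {2,3,4,5,6}->{2,3,4,5}
So after constraint 3: D(U)={2,3,4,5}, size = 4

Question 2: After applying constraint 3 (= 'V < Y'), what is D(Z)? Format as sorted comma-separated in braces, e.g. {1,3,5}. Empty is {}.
Constraint 1 (Y != U) on D(Y)={3,4,6} D(U)={2,3,4,5,6}: no change
Constraint 2 (U < Z) on D(U)={2,3,4,5,6} D(Z)={2,3,4,5,6}: U {2,3,4,5,6}->{2,3,4,5}; Z {2,3,4,5,6}->{3,4,5,6}
Constraint 3 (V < Y) on D(V)={2,3,4,5,6} D(Y)={3,4,6}: V {2,3,4,5,6}->{2,3,4,5}
So after constraint 3: D(Z) = {3,4,5,6}

Answer: {3,4,5,6}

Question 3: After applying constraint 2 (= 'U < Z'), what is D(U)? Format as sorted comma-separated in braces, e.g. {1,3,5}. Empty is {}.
Constraint 1 (Y != U) on D(Y)={3,4,6} D(U)={2,3,4,5,6}: no change
Constraint 2 (U < Z) on D(U)={2,3,4,5,6} D(Z)={2,3,4,5,6}: U {2,3,4,5,6}->{2,3,4,5}; Z {2,3,4,5,6}->{3,4,5,6}
So after constraint 2: D(U) = {2,3,4,5}

Answer: {2,3,4,5}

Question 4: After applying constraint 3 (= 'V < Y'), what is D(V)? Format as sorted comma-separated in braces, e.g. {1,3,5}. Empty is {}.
Answer: {2,3,4,5}

Derivation:
Constraint 1 (Y != U) on D(Y)={3,4,6} D(U)={2,3,4,5,6}: no change
Constraint 2 (U < Z) on D(U)={2,3,4,5,6} D(Z)={2,3,4,5,6}: U {2,3,4,5,6}->{2,3,4,5}; Z {2,3,4,5,6}->{3,4,5,6}
Constraint 3 (V < Y) on D(V)={2,3,4,5,6} D(Y)={3,4,6}: V {2,3,4,5,6}->{2,3,4,5}
So after constraint 3: D(V) = {2,3,4,5}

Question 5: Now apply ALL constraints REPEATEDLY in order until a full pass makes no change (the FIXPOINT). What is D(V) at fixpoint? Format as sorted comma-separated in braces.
Answer: {2,3,4,5}

Derivation:
pass 0 (initial): D(V)={2,3,4,5,6}
pass 1: U {2,3,4,5,6}->{2,3,4,5}; V {2,3,4,5,6}->{2,3,4,5}; Z {2,3,4,5,6}->{3,4,5,6}
pass 2: no change
Fixpoint after 2 passes: D(V) = {2,3,4,5}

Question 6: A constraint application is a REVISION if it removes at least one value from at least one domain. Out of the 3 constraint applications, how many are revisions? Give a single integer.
Constraint 1 (Y != U) on D(Y)={3,4,6} D(U)={2,3,4,5,6}: no change => not a revision
Constraint 2 (U < Z) on D(U)={2,3,4,5,6} D(Z)={2,3,4,5,6}: U {2,3,4,5,6}->{2,3,4,5}; Z {2,3,4,5,6}->{3,4,5,6} => REVISION
Constraint 3 (V < Y) on D(V)={2,3,4,5,6} D(Y)={3,4,6}: V {2,3,4,5,6}->{2,3,4,5} => REVISION
Total revisions = 2

Answer: 2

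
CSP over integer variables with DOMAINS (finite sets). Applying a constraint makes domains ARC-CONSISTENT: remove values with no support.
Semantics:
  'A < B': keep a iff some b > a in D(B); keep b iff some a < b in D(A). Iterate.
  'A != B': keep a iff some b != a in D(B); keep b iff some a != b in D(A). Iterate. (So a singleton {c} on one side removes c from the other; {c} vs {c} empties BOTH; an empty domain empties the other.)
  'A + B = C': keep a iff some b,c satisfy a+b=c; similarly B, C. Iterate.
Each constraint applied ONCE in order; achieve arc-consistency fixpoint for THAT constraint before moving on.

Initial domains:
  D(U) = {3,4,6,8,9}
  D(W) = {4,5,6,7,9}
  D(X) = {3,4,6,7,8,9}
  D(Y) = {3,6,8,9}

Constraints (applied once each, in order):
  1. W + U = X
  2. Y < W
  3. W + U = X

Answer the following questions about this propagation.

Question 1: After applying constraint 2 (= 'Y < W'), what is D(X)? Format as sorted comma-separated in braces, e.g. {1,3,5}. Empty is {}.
Answer: {7,8,9}

Derivation:
Constraint 1 (W + U = X) on D(W)={4,5,6,7,9} D(U)={3,4,6,8,9} D(X)={3,4,6,7,8,9}: W {4,5,6,7,9}->{4,5,6}; U {3,4,6,8,9}->{3,4}; X {3,4,6,7,8,9}->{7,8,9}
Constraint 2 (Y < W) on D(Y)={3,6,8,9} D(W)={4,5,6}: Y {3,6,8,9}->{3}
So after constraint 2: D(X) = {7,8,9}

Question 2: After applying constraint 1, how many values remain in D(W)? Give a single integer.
Constraint 1 (W + U = X) on D(W)={4,5,6,7,9} D(U)={3,4,6,8,9} D(X)={3,4,6,7,8,9}: W {4,5,6,7,9}->{4,5,6}; U {3,4,6,8,9}->{3,4}; X {3,4,6,7,8,9}->{7,8,9}
So after constraint 1: D(W)={4,5,6}, size = 3

Answer: 3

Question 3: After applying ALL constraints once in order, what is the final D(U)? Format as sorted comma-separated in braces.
Answer: {3,4}

Derivation:
Constraint 1 (W + U = X) on D(W)={4,5,6,7,9} D(U)={3,4,6,8,9} D(X)={3,4,6,7,8,9}: W {4,5,6,7,9}->{4,5,6}; U {3,4,6,8,9}->{3,4}; X {3,4,6,7,8,9}->{7,8,9}
Constraint 2 (Y < W) on D(Y)={3,6,8,9} D(W)={4,5,6}: Y {3,6,8,9}->{3}
Constraint 3 (W + U = X) on D(W)={4,5,6} D(U)={3,4} D(X)={7,8,9}: no change
So after all 3 constraints: D(U) = {3,4}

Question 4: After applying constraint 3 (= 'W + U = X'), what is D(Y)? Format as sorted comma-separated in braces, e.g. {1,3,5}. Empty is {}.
Answer: {3}

Derivation:
Constraint 1 (W + U = X) on D(W)={4,5,6,7,9} D(U)={3,4,6,8,9} D(X)={3,4,6,7,8,9}: W {4,5,6,7,9}->{4,5,6}; U {3,4,6,8,9}->{3,4}; X {3,4,6,7,8,9}->{7,8,9}
Constraint 2 (Y < W) on D(Y)={3,6,8,9} D(W)={4,5,6}: Y {3,6,8,9}->{3}
Constraint 3 (W + U = X) on D(W)={4,5,6} D(U)={3,4} D(X)={7,8,9}: no change
So after constraint 3: D(Y) = {3}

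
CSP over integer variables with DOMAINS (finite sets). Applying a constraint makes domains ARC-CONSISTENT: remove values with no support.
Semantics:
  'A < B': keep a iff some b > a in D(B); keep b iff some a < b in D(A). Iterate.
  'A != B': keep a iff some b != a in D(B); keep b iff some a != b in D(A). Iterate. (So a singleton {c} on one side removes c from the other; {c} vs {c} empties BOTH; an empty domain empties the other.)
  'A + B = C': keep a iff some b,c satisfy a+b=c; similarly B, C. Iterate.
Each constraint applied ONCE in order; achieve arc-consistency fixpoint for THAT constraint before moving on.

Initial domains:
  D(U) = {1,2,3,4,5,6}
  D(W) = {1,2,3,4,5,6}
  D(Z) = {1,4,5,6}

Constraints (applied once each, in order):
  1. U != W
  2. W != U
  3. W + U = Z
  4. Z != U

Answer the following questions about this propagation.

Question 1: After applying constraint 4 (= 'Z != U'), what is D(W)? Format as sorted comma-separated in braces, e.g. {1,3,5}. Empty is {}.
Answer: {1,2,3,4,5}

Derivation:
Constraint 1 (U != W) on D(U)={1,2,3,4,5,6} D(W)={1,2,3,4,5,6}: no change
Constraint 2 (W != U) on D(W)={1,2,3,4,5,6} D(U)={1,2,3,4,5,6}: no change
Constraint 3 (W + U = Z) on D(W)={1,2,3,4,5,6} D(U)={1,2,3,4,5,6} D(Z)={1,4,5,6}: W {1,2,3,4,5,6}->{1,2,3,4,5}; U {1,2,3,4,5,6}->{1,2,3,4,5}; Z {1,4,5,6}->{4,5,6}
Constraint 4 (Z != U) on D(Z)={4,5,6} D(U)={1,2,3,4,5}: no change
So after constraint 4: D(W) = {1,2,3,4,5}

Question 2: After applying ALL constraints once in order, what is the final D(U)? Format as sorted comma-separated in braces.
Constraint 1 (U != W) on D(U)={1,2,3,4,5,6} D(W)={1,2,3,4,5,6}: no change
Constraint 2 (W != U) on D(W)={1,2,3,4,5,6} D(U)={1,2,3,4,5,6}: no change
Constraint 3 (W + U = Z) on D(W)={1,2,3,4,5,6} D(U)={1,2,3,4,5,6} D(Z)={1,4,5,6}: W {1,2,3,4,5,6}->{1,2,3,4,5}; U {1,2,3,4,5,6}->{1,2,3,4,5}; Z {1,4,5,6}->{4,5,6}
Constraint 4 (Z != U) on D(Z)={4,5,6} D(U)={1,2,3,4,5}: no change
So after all 4 constraints: D(U) = {1,2,3,4,5}

Answer: {1,2,3,4,5}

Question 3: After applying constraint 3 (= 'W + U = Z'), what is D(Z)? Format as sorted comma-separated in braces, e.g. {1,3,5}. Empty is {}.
Answer: {4,5,6}

Derivation:
Constraint 1 (U != W) on D(U)={1,2,3,4,5,6} D(W)={1,2,3,4,5,6}: no change
Constraint 2 (W != U) on D(W)={1,2,3,4,5,6} D(U)={1,2,3,4,5,6}: no change
Constraint 3 (W + U = Z) on D(W)={1,2,3,4,5,6} D(U)={1,2,3,4,5,6} D(Z)={1,4,5,6}: W {1,2,3,4,5,6}->{1,2,3,4,5}; U {1,2,3,4,5,6}->{1,2,3,4,5}; Z {1,4,5,6}->{4,5,6}
So after constraint 3: D(Z) = {4,5,6}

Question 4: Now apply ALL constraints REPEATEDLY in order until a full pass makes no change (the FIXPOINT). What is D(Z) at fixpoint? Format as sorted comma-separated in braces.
Answer: {4,5,6}

Derivation:
pass 0 (initial): D(Z)={1,4,5,6}
pass 1: U {1,2,3,4,5,6}->{1,2,3,4,5}; W {1,2,3,4,5,6}->{1,2,3,4,5}; Z {1,4,5,6}->{4,5,6}
pass 2: no change
Fixpoint after 2 passes: D(Z) = {4,5,6}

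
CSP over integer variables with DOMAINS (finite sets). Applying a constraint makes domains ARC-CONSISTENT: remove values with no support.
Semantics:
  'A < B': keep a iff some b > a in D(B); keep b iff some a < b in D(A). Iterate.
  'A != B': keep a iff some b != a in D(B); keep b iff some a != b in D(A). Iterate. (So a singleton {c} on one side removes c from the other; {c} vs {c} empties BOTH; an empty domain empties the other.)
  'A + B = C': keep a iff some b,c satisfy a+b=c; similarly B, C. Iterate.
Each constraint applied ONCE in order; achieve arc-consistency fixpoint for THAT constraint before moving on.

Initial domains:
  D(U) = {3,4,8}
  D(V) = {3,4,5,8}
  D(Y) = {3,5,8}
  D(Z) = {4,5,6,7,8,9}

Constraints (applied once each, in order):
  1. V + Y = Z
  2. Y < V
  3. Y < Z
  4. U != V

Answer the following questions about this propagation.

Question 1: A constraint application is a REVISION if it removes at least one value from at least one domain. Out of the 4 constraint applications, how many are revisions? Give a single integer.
Answer: 2

Derivation:
Constraint 1 (V + Y = Z) on D(V)={3,4,5,8} D(Y)={3,5,8} D(Z)={4,5,6,7,8,9}: V {3,4,5,8}->{3,4,5}; Y {3,5,8}->{3,5}; Z {4,5,6,7,8,9}->{6,7,8,9} => REVISION
Constraint 2 (Y < V) on D(Y)={3,5} D(V)={3,4,5}: Y {3,5}->{3}; V {3,4,5}->{4,5} => REVISION
Constraint 3 (Y < Z) on D(Y)={3} D(Z)={6,7,8,9}: no change => not a revision
Constraint 4 (U != V) on D(U)={3,4,8} D(V)={4,5}: no change => not a revision
Total revisions = 2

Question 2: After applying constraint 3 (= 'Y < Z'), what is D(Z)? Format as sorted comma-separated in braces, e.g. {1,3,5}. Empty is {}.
Answer: {6,7,8,9}

Derivation:
Constraint 1 (V + Y = Z) on D(V)={3,4,5,8} D(Y)={3,5,8} D(Z)={4,5,6,7,8,9}: V {3,4,5,8}->{3,4,5}; Y {3,5,8}->{3,5}; Z {4,5,6,7,8,9}->{6,7,8,9}
Constraint 2 (Y < V) on D(Y)={3,5} D(V)={3,4,5}: Y {3,5}->{3}; V {3,4,5}->{4,5}
Constraint 3 (Y < Z) on D(Y)={3} D(Z)={6,7,8,9}: no change
So after constraint 3: D(Z) = {6,7,8,9}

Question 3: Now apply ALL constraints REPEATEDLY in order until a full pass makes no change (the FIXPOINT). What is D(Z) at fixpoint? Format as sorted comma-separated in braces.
pass 0 (initial): D(Z)={4,5,6,7,8,9}
pass 1: V {3,4,5,8}->{4,5}; Y {3,5,8}->{3}; Z {4,5,6,7,8,9}->{6,7,8,9}
pass 2: Z {6,7,8,9}->{7,8}
pass 3: no change
Fixpoint after 3 passes: D(Z) = {7,8}

Answer: {7,8}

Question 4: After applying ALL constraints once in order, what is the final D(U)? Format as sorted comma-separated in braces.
Answer: {3,4,8}

Derivation:
Constraint 1 (V + Y = Z) on D(V)={3,4,5,8} D(Y)={3,5,8} D(Z)={4,5,6,7,8,9}: V {3,4,5,8}->{3,4,5}; Y {3,5,8}->{3,5}; Z {4,5,6,7,8,9}->{6,7,8,9}
Constraint 2 (Y < V) on D(Y)={3,5} D(V)={3,4,5}: Y {3,5}->{3}; V {3,4,5}->{4,5}
Constraint 3 (Y < Z) on D(Y)={3} D(Z)={6,7,8,9}: no change
Constraint 4 (U != V) on D(U)={3,4,8} D(V)={4,5}: no change
So after all 4 constraints: D(U) = {3,4,8}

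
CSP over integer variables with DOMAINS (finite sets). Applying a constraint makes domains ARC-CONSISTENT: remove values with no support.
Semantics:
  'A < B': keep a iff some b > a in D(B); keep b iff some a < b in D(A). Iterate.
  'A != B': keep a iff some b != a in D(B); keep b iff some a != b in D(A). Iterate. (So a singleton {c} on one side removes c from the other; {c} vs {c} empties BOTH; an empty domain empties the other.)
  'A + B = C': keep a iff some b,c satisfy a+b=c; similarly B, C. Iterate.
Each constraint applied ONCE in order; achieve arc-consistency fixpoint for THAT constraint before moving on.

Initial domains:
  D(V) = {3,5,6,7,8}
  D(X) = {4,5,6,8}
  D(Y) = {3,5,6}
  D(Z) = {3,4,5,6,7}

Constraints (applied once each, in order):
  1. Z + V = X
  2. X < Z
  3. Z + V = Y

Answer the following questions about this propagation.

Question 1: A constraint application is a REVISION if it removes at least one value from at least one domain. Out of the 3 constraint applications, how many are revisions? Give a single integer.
Constraint 1 (Z + V = X) on D(Z)={3,4,5,6,7} D(V)={3,5,6,7,8} D(X)={4,5,6,8}: Z {3,4,5,6,7}->{3,5}; V {3,5,6,7,8}->{3,5}; X {4,5,6,8}->{6,8} => REVISION
Constraint 2 (X < Z) on D(X)={6,8} D(Z)={3,5}: X {6,8}->{}; Z {3,5}->{} => REVISION
Constraint 3 (Z + V = Y) on D(Z)={} D(V)={3,5} D(Y)={3,5,6}: V {3,5}->{}; Y {3,5,6}->{} => REVISION
Total revisions = 3

Answer: 3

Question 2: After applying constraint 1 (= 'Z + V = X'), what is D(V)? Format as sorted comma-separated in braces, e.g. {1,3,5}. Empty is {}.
Constraint 1 (Z + V = X) on D(Z)={3,4,5,6,7} D(V)={3,5,6,7,8} D(X)={4,5,6,8}: Z {3,4,5,6,7}->{3,5}; V {3,5,6,7,8}->{3,5}; X {4,5,6,8}->{6,8}
So after constraint 1: D(V) = {3,5}

Answer: {3,5}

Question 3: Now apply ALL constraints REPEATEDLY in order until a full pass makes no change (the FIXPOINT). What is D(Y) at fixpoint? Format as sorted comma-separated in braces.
Answer: {}

Derivation:
pass 0 (initial): D(Y)={3,5,6}
pass 1: V {3,5,6,7,8}->{}; X {4,5,6,8}->{}; Y {3,5,6}->{}; Z {3,4,5,6,7}->{}
pass 2: no change
Fixpoint after 2 passes: D(Y) = {}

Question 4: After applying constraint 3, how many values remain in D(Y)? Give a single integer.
Answer: 0

Derivation:
Constraint 1 (Z + V = X) on D(Z)={3,4,5,6,7} D(V)={3,5,6,7,8} D(X)={4,5,6,8}: Z {3,4,5,6,7}->{3,5}; V {3,5,6,7,8}->{3,5}; X {4,5,6,8}->{6,8}
Constraint 2 (X < Z) on D(X)={6,8} D(Z)={3,5}: X {6,8}->{}; Z {3,5}->{}
Constraint 3 (Z + V = Y) on D(Z)={} D(V)={3,5} D(Y)={3,5,6}: V {3,5}->{}; Y {3,5,6}->{}
So after constraint 3: D(Y)={}, size = 0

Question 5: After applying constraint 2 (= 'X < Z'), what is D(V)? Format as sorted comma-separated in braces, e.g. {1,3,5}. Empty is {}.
Answer: {3,5}

Derivation:
Constraint 1 (Z + V = X) on D(Z)={3,4,5,6,7} D(V)={3,5,6,7,8} D(X)={4,5,6,8}: Z {3,4,5,6,7}->{3,5}; V {3,5,6,7,8}->{3,5}; X {4,5,6,8}->{6,8}
Constraint 2 (X < Z) on D(X)={6,8} D(Z)={3,5}: X {6,8}->{}; Z {3,5}->{}
So after constraint 2: D(V) = {3,5}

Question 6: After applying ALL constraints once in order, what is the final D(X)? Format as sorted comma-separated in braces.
Constraint 1 (Z + V = X) on D(Z)={3,4,5,6,7} D(V)={3,5,6,7,8} D(X)={4,5,6,8}: Z {3,4,5,6,7}->{3,5}; V {3,5,6,7,8}->{3,5}; X {4,5,6,8}->{6,8}
Constraint 2 (X < Z) on D(X)={6,8} D(Z)={3,5}: X {6,8}->{}; Z {3,5}->{}
Constraint 3 (Z + V = Y) on D(Z)={} D(V)={3,5} D(Y)={3,5,6}: V {3,5}->{}; Y {3,5,6}->{}
So after all 3 constraints: D(X) = {}

Answer: {}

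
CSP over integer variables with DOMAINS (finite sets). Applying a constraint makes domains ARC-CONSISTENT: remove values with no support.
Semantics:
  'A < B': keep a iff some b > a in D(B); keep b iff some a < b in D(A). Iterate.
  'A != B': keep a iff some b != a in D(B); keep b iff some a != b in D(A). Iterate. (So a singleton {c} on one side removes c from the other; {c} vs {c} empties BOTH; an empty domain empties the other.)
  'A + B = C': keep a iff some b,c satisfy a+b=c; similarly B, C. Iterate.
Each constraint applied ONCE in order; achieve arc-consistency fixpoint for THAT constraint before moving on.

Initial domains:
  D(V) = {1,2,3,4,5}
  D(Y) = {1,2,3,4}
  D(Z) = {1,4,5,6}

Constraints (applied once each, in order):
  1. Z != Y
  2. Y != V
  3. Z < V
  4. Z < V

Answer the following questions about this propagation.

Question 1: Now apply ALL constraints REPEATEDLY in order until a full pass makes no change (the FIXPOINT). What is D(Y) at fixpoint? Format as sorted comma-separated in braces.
Answer: {1,2,3,4}

Derivation:
pass 0 (initial): D(Y)={1,2,3,4}
pass 1: V {1,2,3,4,5}->{2,3,4,5}; Z {1,4,5,6}->{1,4}
pass 2: no change
Fixpoint after 2 passes: D(Y) = {1,2,3,4}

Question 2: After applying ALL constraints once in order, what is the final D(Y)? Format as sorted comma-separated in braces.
Constraint 1 (Z != Y) on D(Z)={1,4,5,6} D(Y)={1,2,3,4}: no change
Constraint 2 (Y != V) on D(Y)={1,2,3,4} D(V)={1,2,3,4,5}: no change
Constraint 3 (Z < V) on D(Z)={1,4,5,6} D(V)={1,2,3,4,5}: Z {1,4,5,6}->{1,4}; V {1,2,3,4,5}->{2,3,4,5}
Constraint 4 (Z < V) on D(Z)={1,4} D(V)={2,3,4,5}: no change
So after all 4 constraints: D(Y) = {1,2,3,4}

Answer: {1,2,3,4}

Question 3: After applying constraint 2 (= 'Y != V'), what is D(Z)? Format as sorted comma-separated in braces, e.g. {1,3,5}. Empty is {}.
Constraint 1 (Z != Y) on D(Z)={1,4,5,6} D(Y)={1,2,3,4}: no change
Constraint 2 (Y != V) on D(Y)={1,2,3,4} D(V)={1,2,3,4,5}: no change
So after constraint 2: D(Z) = {1,4,5,6}

Answer: {1,4,5,6}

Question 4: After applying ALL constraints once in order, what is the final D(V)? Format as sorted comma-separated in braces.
Answer: {2,3,4,5}

Derivation:
Constraint 1 (Z != Y) on D(Z)={1,4,5,6} D(Y)={1,2,3,4}: no change
Constraint 2 (Y != V) on D(Y)={1,2,3,4} D(V)={1,2,3,4,5}: no change
Constraint 3 (Z < V) on D(Z)={1,4,5,6} D(V)={1,2,3,4,5}: Z {1,4,5,6}->{1,4}; V {1,2,3,4,5}->{2,3,4,5}
Constraint 4 (Z < V) on D(Z)={1,4} D(V)={2,3,4,5}: no change
So after all 4 constraints: D(V) = {2,3,4,5}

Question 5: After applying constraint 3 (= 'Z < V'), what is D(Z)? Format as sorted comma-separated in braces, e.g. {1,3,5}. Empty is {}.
Constraint 1 (Z != Y) on D(Z)={1,4,5,6} D(Y)={1,2,3,4}: no change
Constraint 2 (Y != V) on D(Y)={1,2,3,4} D(V)={1,2,3,4,5}: no change
Constraint 3 (Z < V) on D(Z)={1,4,5,6} D(V)={1,2,3,4,5}: Z {1,4,5,6}->{1,4}; V {1,2,3,4,5}->{2,3,4,5}
So after constraint 3: D(Z) = {1,4}

Answer: {1,4}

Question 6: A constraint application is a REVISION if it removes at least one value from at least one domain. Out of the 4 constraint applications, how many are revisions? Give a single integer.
Answer: 1

Derivation:
Constraint 1 (Z != Y) on D(Z)={1,4,5,6} D(Y)={1,2,3,4}: no change => not a revision
Constraint 2 (Y != V) on D(Y)={1,2,3,4} D(V)={1,2,3,4,5}: no change => not a revision
Constraint 3 (Z < V) on D(Z)={1,4,5,6} D(V)={1,2,3,4,5}: Z {1,4,5,6}->{1,4}; V {1,2,3,4,5}->{2,3,4,5} => REVISION
Constraint 4 (Z < V) on D(Z)={1,4} D(V)={2,3,4,5}: no change => not a revision
Total revisions = 1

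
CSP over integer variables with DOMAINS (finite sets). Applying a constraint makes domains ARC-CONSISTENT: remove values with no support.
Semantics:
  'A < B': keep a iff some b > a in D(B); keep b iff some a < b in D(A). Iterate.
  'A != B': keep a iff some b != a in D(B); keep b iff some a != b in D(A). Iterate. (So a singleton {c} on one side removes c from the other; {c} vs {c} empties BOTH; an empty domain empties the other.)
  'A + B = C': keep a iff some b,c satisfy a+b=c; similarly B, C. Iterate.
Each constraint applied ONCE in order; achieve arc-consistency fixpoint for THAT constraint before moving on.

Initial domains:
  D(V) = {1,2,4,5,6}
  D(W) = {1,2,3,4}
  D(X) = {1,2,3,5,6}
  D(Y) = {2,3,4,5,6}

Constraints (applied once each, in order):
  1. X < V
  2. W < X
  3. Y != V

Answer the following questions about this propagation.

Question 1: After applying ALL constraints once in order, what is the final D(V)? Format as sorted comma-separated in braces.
Answer: {2,4,5,6}

Derivation:
Constraint 1 (X < V) on D(X)={1,2,3,5,6} D(V)={1,2,4,5,6}: X {1,2,3,5,6}->{1,2,3,5}; V {1,2,4,5,6}->{2,4,5,6}
Constraint 2 (W < X) on D(W)={1,2,3,4} D(X)={1,2,3,5}: X {1,2,3,5}->{2,3,5}
Constraint 3 (Y != V) on D(Y)={2,3,4,5,6} D(V)={2,4,5,6}: no change
So after all 3 constraints: D(V) = {2,4,5,6}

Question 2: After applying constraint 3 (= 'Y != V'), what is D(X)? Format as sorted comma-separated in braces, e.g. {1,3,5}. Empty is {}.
Constraint 1 (X < V) on D(X)={1,2,3,5,6} D(V)={1,2,4,5,6}: X {1,2,3,5,6}->{1,2,3,5}; V {1,2,4,5,6}->{2,4,5,6}
Constraint 2 (W < X) on D(W)={1,2,3,4} D(X)={1,2,3,5}: X {1,2,3,5}->{2,3,5}
Constraint 3 (Y != V) on D(Y)={2,3,4,5,6} D(V)={2,4,5,6}: no change
So after constraint 3: D(X) = {2,3,5}

Answer: {2,3,5}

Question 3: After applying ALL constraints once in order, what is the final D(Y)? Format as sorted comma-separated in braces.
Answer: {2,3,4,5,6}

Derivation:
Constraint 1 (X < V) on D(X)={1,2,3,5,6} D(V)={1,2,4,5,6}: X {1,2,3,5,6}->{1,2,3,5}; V {1,2,4,5,6}->{2,4,5,6}
Constraint 2 (W < X) on D(W)={1,2,3,4} D(X)={1,2,3,5}: X {1,2,3,5}->{2,3,5}
Constraint 3 (Y != V) on D(Y)={2,3,4,5,6} D(V)={2,4,5,6}: no change
So after all 3 constraints: D(Y) = {2,3,4,5,6}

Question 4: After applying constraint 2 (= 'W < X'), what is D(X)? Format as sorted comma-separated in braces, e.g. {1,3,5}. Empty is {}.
Constraint 1 (X < V) on D(X)={1,2,3,5,6} D(V)={1,2,4,5,6}: X {1,2,3,5,6}->{1,2,3,5}; V {1,2,4,5,6}->{2,4,5,6}
Constraint 2 (W < X) on D(W)={1,2,3,4} D(X)={1,2,3,5}: X {1,2,3,5}->{2,3,5}
So after constraint 2: D(X) = {2,3,5}

Answer: {2,3,5}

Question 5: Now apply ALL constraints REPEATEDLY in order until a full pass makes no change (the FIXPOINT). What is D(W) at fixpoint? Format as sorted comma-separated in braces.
pass 0 (initial): D(W)={1,2,3,4}
pass 1: V {1,2,4,5,6}->{2,4,5,6}; X {1,2,3,5,6}->{2,3,5}
pass 2: V {2,4,5,6}->{4,5,6}
pass 3: no change
Fixpoint after 3 passes: D(W) = {1,2,3,4}

Answer: {1,2,3,4}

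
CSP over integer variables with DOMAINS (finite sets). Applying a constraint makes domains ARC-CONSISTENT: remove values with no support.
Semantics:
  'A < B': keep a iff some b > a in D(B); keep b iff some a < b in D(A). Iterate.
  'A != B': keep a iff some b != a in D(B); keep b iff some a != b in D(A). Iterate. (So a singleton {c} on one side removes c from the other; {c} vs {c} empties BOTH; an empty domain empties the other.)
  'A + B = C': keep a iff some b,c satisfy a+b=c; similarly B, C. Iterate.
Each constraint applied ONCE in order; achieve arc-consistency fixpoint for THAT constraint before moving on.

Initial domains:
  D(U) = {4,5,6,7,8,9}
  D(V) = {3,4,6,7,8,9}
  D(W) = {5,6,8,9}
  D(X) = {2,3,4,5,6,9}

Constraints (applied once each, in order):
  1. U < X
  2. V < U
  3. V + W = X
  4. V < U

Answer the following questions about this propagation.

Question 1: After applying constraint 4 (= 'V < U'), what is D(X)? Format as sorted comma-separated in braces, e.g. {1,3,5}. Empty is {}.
Constraint 1 (U < X) on D(U)={4,5,6,7,8,9} D(X)={2,3,4,5,6,9}: U {4,5,6,7,8,9}->{4,5,6,7,8}; X {2,3,4,5,6,9}->{5,6,9}
Constraint 2 (V < U) on D(V)={3,4,6,7,8,9} D(U)={4,5,6,7,8}: V {3,4,6,7,8,9}->{3,4,6,7}
Constraint 3 (V + W = X) on D(V)={3,4,6,7} D(W)={5,6,8,9} D(X)={5,6,9}: V {3,4,6,7}->{3,4}; W {5,6,8,9}->{5,6}; X {5,6,9}->{9}
Constraint 4 (V < U) on D(V)={3,4} D(U)={4,5,6,7,8}: no change
So after constraint 4: D(X) = {9}

Answer: {9}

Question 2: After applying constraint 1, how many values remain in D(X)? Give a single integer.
Answer: 3

Derivation:
Constraint 1 (U < X) on D(U)={4,5,6,7,8,9} D(X)={2,3,4,5,6,9}: U {4,5,6,7,8,9}->{4,5,6,7,8}; X {2,3,4,5,6,9}->{5,6,9}
So after constraint 1: D(X)={5,6,9}, size = 3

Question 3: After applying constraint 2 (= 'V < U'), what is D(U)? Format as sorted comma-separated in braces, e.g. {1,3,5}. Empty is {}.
Answer: {4,5,6,7,8}

Derivation:
Constraint 1 (U < X) on D(U)={4,5,6,7,8,9} D(X)={2,3,4,5,6,9}: U {4,5,6,7,8,9}->{4,5,6,7,8}; X {2,3,4,5,6,9}->{5,6,9}
Constraint 2 (V < U) on D(V)={3,4,6,7,8,9} D(U)={4,5,6,7,8}: V {3,4,6,7,8,9}->{3,4,6,7}
So after constraint 2: D(U) = {4,5,6,7,8}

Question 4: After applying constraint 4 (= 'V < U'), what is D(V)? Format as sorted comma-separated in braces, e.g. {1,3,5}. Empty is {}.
Constraint 1 (U < X) on D(U)={4,5,6,7,8,9} D(X)={2,3,4,5,6,9}: U {4,5,6,7,8,9}->{4,5,6,7,8}; X {2,3,4,5,6,9}->{5,6,9}
Constraint 2 (V < U) on D(V)={3,4,6,7,8,9} D(U)={4,5,6,7,8}: V {3,4,6,7,8,9}->{3,4,6,7}
Constraint 3 (V + W = X) on D(V)={3,4,6,7} D(W)={5,6,8,9} D(X)={5,6,9}: V {3,4,6,7}->{3,4}; W {5,6,8,9}->{5,6}; X {5,6,9}->{9}
Constraint 4 (V < U) on D(V)={3,4} D(U)={4,5,6,7,8}: no change
So after constraint 4: D(V) = {3,4}

Answer: {3,4}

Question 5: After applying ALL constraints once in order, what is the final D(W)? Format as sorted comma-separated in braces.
Constraint 1 (U < X) on D(U)={4,5,6,7,8,9} D(X)={2,3,4,5,6,9}: U {4,5,6,7,8,9}->{4,5,6,7,8}; X {2,3,4,5,6,9}->{5,6,9}
Constraint 2 (V < U) on D(V)={3,4,6,7,8,9} D(U)={4,5,6,7,8}: V {3,4,6,7,8,9}->{3,4,6,7}
Constraint 3 (V + W = X) on D(V)={3,4,6,7} D(W)={5,6,8,9} D(X)={5,6,9}: V {3,4,6,7}->{3,4}; W {5,6,8,9}->{5,6}; X {5,6,9}->{9}
Constraint 4 (V < U) on D(V)={3,4} D(U)={4,5,6,7,8}: no change
So after all 4 constraints: D(W) = {5,6}

Answer: {5,6}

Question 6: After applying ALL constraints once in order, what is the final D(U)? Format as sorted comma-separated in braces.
Constraint 1 (U < X) on D(U)={4,5,6,7,8,9} D(X)={2,3,4,5,6,9}: U {4,5,6,7,8,9}->{4,5,6,7,8}; X {2,3,4,5,6,9}->{5,6,9}
Constraint 2 (V < U) on D(V)={3,4,6,7,8,9} D(U)={4,5,6,7,8}: V {3,4,6,7,8,9}->{3,4,6,7}
Constraint 3 (V + W = X) on D(V)={3,4,6,7} D(W)={5,6,8,9} D(X)={5,6,9}: V {3,4,6,7}->{3,4}; W {5,6,8,9}->{5,6}; X {5,6,9}->{9}
Constraint 4 (V < U) on D(V)={3,4} D(U)={4,5,6,7,8}: no change
So after all 4 constraints: D(U) = {4,5,6,7,8}

Answer: {4,5,6,7,8}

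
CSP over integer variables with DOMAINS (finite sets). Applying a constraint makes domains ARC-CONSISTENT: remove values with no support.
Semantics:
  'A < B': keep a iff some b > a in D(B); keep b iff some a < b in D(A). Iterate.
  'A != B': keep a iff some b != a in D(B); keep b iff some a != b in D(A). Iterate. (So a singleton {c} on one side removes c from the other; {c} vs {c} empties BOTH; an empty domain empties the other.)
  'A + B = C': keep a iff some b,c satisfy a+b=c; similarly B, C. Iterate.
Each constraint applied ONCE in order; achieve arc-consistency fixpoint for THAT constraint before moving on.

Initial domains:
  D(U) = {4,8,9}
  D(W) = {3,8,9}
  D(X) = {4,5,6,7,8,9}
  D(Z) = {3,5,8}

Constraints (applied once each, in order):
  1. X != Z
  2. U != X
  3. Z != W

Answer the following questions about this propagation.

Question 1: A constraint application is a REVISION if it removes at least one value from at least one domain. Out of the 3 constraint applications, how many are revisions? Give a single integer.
Constraint 1 (X != Z) on D(X)={4,5,6,7,8,9} D(Z)={3,5,8}: no change => not a revision
Constraint 2 (U != X) on D(U)={4,8,9} D(X)={4,5,6,7,8,9}: no change => not a revision
Constraint 3 (Z != W) on D(Z)={3,5,8} D(W)={3,8,9}: no change => not a revision
Total revisions = 0

Answer: 0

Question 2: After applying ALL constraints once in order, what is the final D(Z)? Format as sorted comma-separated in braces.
Constraint 1 (X != Z) on D(X)={4,5,6,7,8,9} D(Z)={3,5,8}: no change
Constraint 2 (U != X) on D(U)={4,8,9} D(X)={4,5,6,7,8,9}: no change
Constraint 3 (Z != W) on D(Z)={3,5,8} D(W)={3,8,9}: no change
So after all 3 constraints: D(Z) = {3,5,8}

Answer: {3,5,8}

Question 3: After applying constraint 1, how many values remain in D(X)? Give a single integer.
Answer: 6

Derivation:
Constraint 1 (X != Z) on D(X)={4,5,6,7,8,9} D(Z)={3,5,8}: no change
So after constraint 1: D(X)={4,5,6,7,8,9}, size = 6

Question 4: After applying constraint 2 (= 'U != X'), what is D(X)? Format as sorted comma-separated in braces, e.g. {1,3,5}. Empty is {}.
Answer: {4,5,6,7,8,9}

Derivation:
Constraint 1 (X != Z) on D(X)={4,5,6,7,8,9} D(Z)={3,5,8}: no change
Constraint 2 (U != X) on D(U)={4,8,9} D(X)={4,5,6,7,8,9}: no change
So after constraint 2: D(X) = {4,5,6,7,8,9}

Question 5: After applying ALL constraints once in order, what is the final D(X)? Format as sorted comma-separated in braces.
Answer: {4,5,6,7,8,9}

Derivation:
Constraint 1 (X != Z) on D(X)={4,5,6,7,8,9} D(Z)={3,5,8}: no change
Constraint 2 (U != X) on D(U)={4,8,9} D(X)={4,5,6,7,8,9}: no change
Constraint 3 (Z != W) on D(Z)={3,5,8} D(W)={3,8,9}: no change
So after all 3 constraints: D(X) = {4,5,6,7,8,9}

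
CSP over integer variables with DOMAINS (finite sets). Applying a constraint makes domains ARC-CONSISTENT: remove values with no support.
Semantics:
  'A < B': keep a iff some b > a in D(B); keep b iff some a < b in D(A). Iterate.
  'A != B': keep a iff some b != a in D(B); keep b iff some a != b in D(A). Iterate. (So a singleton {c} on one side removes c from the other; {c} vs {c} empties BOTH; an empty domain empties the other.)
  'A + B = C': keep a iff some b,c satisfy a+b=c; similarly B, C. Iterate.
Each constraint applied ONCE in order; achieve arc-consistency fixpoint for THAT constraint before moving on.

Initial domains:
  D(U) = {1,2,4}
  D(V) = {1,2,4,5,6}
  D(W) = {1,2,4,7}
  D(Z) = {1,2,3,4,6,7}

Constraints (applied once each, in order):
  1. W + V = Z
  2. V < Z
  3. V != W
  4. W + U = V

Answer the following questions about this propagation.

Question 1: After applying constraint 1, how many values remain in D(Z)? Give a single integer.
Constraint 1 (W + V = Z) on D(W)={1,2,4,7} D(V)={1,2,4,5,6} D(Z)={1,2,3,4,6,7}: W {1,2,4,7}->{1,2,4}; Z {1,2,3,4,6,7}->{2,3,4,6,7}
So after constraint 1: D(Z)={2,3,4,6,7}, size = 5

Answer: 5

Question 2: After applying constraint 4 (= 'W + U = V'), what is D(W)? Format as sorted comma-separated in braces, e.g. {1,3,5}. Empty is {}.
Constraint 1 (W + V = Z) on D(W)={1,2,4,7} D(V)={1,2,4,5,6} D(Z)={1,2,3,4,6,7}: W {1,2,4,7}->{1,2,4}; Z {1,2,3,4,6,7}->{2,3,4,6,7}
Constraint 2 (V < Z) on D(V)={1,2,4,5,6} D(Z)={2,3,4,6,7}: no change
Constraint 3 (V != W) on D(V)={1,2,4,5,6} D(W)={1,2,4}: no change
Constraint 4 (W + U = V) on D(W)={1,2,4} D(U)={1,2,4} D(V)={1,2,4,5,6}: V {1,2,4,5,6}->{2,4,5,6}
So after constraint 4: D(W) = {1,2,4}

Answer: {1,2,4}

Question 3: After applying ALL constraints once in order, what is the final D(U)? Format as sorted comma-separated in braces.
Answer: {1,2,4}

Derivation:
Constraint 1 (W + V = Z) on D(W)={1,2,4,7} D(V)={1,2,4,5,6} D(Z)={1,2,3,4,6,7}: W {1,2,4,7}->{1,2,4}; Z {1,2,3,4,6,7}->{2,3,4,6,7}
Constraint 2 (V < Z) on D(V)={1,2,4,5,6} D(Z)={2,3,4,6,7}: no change
Constraint 3 (V != W) on D(V)={1,2,4,5,6} D(W)={1,2,4}: no change
Constraint 4 (W + U = V) on D(W)={1,2,4} D(U)={1,2,4} D(V)={1,2,4,5,6}: V {1,2,4,5,6}->{2,4,5,6}
So after all 4 constraints: D(U) = {1,2,4}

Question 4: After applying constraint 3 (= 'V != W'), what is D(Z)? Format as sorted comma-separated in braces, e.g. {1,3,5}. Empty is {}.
Answer: {2,3,4,6,7}

Derivation:
Constraint 1 (W + V = Z) on D(W)={1,2,4,7} D(V)={1,2,4,5,6} D(Z)={1,2,3,4,6,7}: W {1,2,4,7}->{1,2,4}; Z {1,2,3,4,6,7}->{2,3,4,6,7}
Constraint 2 (V < Z) on D(V)={1,2,4,5,6} D(Z)={2,3,4,6,7}: no change
Constraint 3 (V != W) on D(V)={1,2,4,5,6} D(W)={1,2,4}: no change
So after constraint 3: D(Z) = {2,3,4,6,7}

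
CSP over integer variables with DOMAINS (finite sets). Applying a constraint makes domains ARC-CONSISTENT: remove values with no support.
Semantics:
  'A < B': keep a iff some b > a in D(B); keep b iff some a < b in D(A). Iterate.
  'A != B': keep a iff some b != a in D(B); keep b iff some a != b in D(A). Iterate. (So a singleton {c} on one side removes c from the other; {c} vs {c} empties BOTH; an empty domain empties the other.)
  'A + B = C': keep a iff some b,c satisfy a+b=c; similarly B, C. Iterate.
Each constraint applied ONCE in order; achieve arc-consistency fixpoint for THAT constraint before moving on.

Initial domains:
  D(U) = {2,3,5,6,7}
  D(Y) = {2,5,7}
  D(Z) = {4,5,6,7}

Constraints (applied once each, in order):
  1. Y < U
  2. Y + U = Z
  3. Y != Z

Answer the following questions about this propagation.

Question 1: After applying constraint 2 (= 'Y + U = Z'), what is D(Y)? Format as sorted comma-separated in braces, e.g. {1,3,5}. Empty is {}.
Constraint 1 (Y < U) on D(Y)={2,5,7} D(U)={2,3,5,6,7}: Y {2,5,7}->{2,5}; U {2,3,5,6,7}->{3,5,6,7}
Constraint 2 (Y + U = Z) on D(Y)={2,5} D(U)={3,5,6,7} D(Z)={4,5,6,7}: Y {2,5}->{2}; U {3,5,6,7}->{3,5}; Z {4,5,6,7}->{5,7}
So after constraint 2: D(Y) = {2}

Answer: {2}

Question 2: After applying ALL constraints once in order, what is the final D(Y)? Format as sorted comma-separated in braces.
Constraint 1 (Y < U) on D(Y)={2,5,7} D(U)={2,3,5,6,7}: Y {2,5,7}->{2,5}; U {2,3,5,6,7}->{3,5,6,7}
Constraint 2 (Y + U = Z) on D(Y)={2,5} D(U)={3,5,6,7} D(Z)={4,5,6,7}: Y {2,5}->{2}; U {3,5,6,7}->{3,5}; Z {4,5,6,7}->{5,7}
Constraint 3 (Y != Z) on D(Y)={2} D(Z)={5,7}: no change
So after all 3 constraints: D(Y) = {2}

Answer: {2}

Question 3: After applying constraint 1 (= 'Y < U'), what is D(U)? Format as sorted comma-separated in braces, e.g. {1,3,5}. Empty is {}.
Constraint 1 (Y < U) on D(Y)={2,5,7} D(U)={2,3,5,6,7}: Y {2,5,7}->{2,5}; U {2,3,5,6,7}->{3,5,6,7}
So after constraint 1: D(U) = {3,5,6,7}

Answer: {3,5,6,7}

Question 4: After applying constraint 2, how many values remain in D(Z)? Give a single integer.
Constraint 1 (Y < U) on D(Y)={2,5,7} D(U)={2,3,5,6,7}: Y {2,5,7}->{2,5}; U {2,3,5,6,7}->{3,5,6,7}
Constraint 2 (Y + U = Z) on D(Y)={2,5} D(U)={3,5,6,7} D(Z)={4,5,6,7}: Y {2,5}->{2}; U {3,5,6,7}->{3,5}; Z {4,5,6,7}->{5,7}
So after constraint 2: D(Z)={5,7}, size = 2

Answer: 2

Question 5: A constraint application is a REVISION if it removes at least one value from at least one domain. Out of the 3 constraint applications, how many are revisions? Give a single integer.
Constraint 1 (Y < U) on D(Y)={2,5,7} D(U)={2,3,5,6,7}: Y {2,5,7}->{2,5}; U {2,3,5,6,7}->{3,5,6,7} => REVISION
Constraint 2 (Y + U = Z) on D(Y)={2,5} D(U)={3,5,6,7} D(Z)={4,5,6,7}: Y {2,5}->{2}; U {3,5,6,7}->{3,5}; Z {4,5,6,7}->{5,7} => REVISION
Constraint 3 (Y != Z) on D(Y)={2} D(Z)={5,7}: no change => not a revision
Total revisions = 2

Answer: 2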